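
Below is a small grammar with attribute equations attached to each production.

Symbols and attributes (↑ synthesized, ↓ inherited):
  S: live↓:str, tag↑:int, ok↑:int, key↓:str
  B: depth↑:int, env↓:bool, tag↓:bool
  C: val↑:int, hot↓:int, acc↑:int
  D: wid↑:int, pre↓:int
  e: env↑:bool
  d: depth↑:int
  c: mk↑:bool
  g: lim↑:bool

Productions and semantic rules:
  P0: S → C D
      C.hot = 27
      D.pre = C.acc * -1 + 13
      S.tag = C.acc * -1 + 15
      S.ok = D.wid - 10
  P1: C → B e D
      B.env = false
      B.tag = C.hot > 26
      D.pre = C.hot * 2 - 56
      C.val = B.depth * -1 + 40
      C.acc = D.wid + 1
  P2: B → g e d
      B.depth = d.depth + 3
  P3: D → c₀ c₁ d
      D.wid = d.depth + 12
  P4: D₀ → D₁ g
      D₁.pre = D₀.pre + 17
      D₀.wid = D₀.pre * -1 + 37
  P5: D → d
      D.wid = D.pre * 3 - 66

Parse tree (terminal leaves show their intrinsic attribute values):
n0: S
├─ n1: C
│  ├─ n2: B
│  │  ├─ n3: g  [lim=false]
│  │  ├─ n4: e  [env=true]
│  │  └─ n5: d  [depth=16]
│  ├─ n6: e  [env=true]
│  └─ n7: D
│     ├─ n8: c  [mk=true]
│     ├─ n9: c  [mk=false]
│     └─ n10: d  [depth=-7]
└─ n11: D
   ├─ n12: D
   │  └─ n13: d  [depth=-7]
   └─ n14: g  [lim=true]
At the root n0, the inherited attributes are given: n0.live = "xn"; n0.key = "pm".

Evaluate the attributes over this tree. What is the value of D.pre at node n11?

7

1. n0.live = "xn"  [given at root]
2. n0.key = "pm"  [given at root]
3. n1.hot = 27  [27]
4. n2.env = false  [false]
5. n2.tag = true  [C.hot > 26]
6. n3.lim = false  [terminal]
7. n4.env = true  [terminal]
8. n5.depth = 16  [terminal]
9. n2.depth = 19  [d.depth + 3]
10. n6.env = true  [terminal]
11. n7.pre = -2  [C.hot * 2 - 56]
12. n8.mk = true  [terminal]
13. n9.mk = false  [terminal]
14. n10.depth = -7  [terminal]
15. n7.wid = 5  [d.depth + 12]
16. n1.val = 21  [B.depth * -1 + 40]
17. n1.acc = 6  [D.wid + 1]
18. n11.pre = 7  [C.acc * -1 + 13]
19. n12.pre = 24  [D₀.pre + 17]
20. n13.depth = -7  [terminal]
21. n12.wid = 6  [D.pre * 3 - 66]
22. n14.lim = true  [terminal]
23. n11.wid = 30  [D₀.pre * -1 + 37]
24. n0.tag = 9  [C.acc * -1 + 15]
25. n0.ok = 20  [D.wid - 10]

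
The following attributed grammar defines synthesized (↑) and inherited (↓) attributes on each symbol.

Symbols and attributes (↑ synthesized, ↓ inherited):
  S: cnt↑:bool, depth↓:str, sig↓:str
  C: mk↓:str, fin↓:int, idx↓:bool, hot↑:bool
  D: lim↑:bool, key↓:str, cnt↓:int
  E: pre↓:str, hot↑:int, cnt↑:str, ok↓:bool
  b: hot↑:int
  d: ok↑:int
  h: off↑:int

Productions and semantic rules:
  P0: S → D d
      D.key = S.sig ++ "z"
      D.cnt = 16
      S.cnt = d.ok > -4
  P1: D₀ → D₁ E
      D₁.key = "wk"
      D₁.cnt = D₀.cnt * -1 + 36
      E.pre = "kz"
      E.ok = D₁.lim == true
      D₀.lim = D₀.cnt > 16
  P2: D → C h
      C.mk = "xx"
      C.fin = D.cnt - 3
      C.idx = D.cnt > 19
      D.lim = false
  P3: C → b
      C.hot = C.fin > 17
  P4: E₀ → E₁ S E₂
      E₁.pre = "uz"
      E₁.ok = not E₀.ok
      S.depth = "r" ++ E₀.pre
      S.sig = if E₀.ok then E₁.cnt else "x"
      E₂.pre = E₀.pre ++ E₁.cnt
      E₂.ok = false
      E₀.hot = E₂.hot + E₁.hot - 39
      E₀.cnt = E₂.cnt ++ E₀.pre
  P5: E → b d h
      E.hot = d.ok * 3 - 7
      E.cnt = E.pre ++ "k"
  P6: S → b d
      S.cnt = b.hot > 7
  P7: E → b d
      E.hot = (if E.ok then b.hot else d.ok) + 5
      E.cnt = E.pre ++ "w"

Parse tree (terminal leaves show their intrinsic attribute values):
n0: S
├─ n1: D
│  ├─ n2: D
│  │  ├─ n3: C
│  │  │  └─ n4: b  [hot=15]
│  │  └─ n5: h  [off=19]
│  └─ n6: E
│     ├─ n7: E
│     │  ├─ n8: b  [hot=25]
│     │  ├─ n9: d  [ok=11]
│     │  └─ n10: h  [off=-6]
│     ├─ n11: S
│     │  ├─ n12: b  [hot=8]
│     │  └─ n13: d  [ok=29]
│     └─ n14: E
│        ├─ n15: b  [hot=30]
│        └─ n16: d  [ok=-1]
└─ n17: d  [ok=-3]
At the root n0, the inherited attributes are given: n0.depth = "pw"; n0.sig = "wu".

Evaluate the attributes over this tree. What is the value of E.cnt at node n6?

1. n0.depth = "pw"  [given at root]
2. n0.sig = "wu"  [given at root]
3. n1.key = "wuz"  [S.sig ++ "z"]
4. n1.cnt = 16  [16]
5. n2.key = "wk"  ["wk"]
6. n2.cnt = 20  [D₀.cnt * -1 + 36]
7. n3.mk = "xx"  ["xx"]
8. n3.fin = 17  [D.cnt - 3]
9. n3.idx = true  [D.cnt > 19]
10. n4.hot = 15  [terminal]
11. n3.hot = false  [C.fin > 17]
12. n5.off = 19  [terminal]
13. n2.lim = false  [false]
14. n6.pre = "kz"  ["kz"]
15. n6.ok = false  [D₁.lim == true]
16. n7.pre = "uz"  ["uz"]
17. n7.ok = true  [not E₀.ok]
18. n8.hot = 25  [terminal]
19. n9.ok = 11  [terminal]
20. n10.off = -6  [terminal]
21. n7.hot = 26  [d.ok * 3 - 7]
22. n7.cnt = "uzk"  [E.pre ++ "k"]
23. n11.depth = "rkz"  ["r" ++ E₀.pre]
24. n11.sig = "x"  [if E₀.ok then E₁.cnt else "x"]
25. n12.hot = 8  [terminal]
26. n13.ok = 29  [terminal]
27. n11.cnt = true  [b.hot > 7]
28. n14.pre = "kzuzk"  [E₀.pre ++ E₁.cnt]
29. n14.ok = false  [false]
30. n15.hot = 30  [terminal]
31. n16.ok = -1  [terminal]
32. n14.hot = 4  [(if E.ok then b.hot else d.ok) + 5]
33. n14.cnt = "kzuzkw"  [E.pre ++ "w"]
34. n6.hot = -9  [E₂.hot + E₁.hot - 39]
35. n6.cnt = "kzuzkwkz"  [E₂.cnt ++ E₀.pre]
36. n1.lim = false  [D₀.cnt > 16]
37. n17.ok = -3  [terminal]
38. n0.cnt = true  [d.ok > -4]

"kzuzkwkz"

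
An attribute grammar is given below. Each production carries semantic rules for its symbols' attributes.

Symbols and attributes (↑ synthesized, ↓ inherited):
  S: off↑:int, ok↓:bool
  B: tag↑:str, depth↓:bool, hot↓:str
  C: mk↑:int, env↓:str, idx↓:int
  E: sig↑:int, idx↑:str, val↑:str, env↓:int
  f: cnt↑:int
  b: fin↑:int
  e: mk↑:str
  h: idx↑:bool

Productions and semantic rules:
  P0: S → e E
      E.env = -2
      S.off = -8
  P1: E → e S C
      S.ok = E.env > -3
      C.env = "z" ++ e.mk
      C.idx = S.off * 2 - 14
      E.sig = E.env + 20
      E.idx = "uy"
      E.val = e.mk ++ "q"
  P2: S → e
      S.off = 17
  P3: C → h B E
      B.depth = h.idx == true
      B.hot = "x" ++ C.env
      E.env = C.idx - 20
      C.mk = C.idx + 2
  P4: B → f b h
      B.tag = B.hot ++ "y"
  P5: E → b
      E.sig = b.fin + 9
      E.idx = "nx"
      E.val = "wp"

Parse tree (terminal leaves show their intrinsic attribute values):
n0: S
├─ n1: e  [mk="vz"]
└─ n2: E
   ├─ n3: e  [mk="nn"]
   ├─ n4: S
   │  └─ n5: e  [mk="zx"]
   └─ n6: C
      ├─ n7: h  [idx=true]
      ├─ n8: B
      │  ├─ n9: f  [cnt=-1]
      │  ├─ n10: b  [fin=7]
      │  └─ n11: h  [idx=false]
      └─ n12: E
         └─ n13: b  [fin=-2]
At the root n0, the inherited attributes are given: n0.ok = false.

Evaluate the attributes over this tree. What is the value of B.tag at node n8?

1. n0.ok = false  [given at root]
2. n1.mk = "vz"  [terminal]
3. n2.env = -2  [-2]
4. n3.mk = "nn"  [terminal]
5. n4.ok = true  [E.env > -3]
6. n5.mk = "zx"  [terminal]
7. n4.off = 17  [17]
8. n6.env = "znn"  ["z" ++ e.mk]
9. n6.idx = 20  [S.off * 2 - 14]
10. n7.idx = true  [terminal]
11. n8.depth = true  [h.idx == true]
12. n8.hot = "xznn"  ["x" ++ C.env]
13. n9.cnt = -1  [terminal]
14. n10.fin = 7  [terminal]
15. n11.idx = false  [terminal]
16. n8.tag = "xznny"  [B.hot ++ "y"]
17. n12.env = 0  [C.idx - 20]
18. n13.fin = -2  [terminal]
19. n12.sig = 7  [b.fin + 9]
20. n12.idx = "nx"  ["nx"]
21. n12.val = "wp"  ["wp"]
22. n6.mk = 22  [C.idx + 2]
23. n2.sig = 18  [E.env + 20]
24. n2.idx = "uy"  ["uy"]
25. n2.val = "nnq"  [e.mk ++ "q"]
26. n0.off = -8  [-8]

"xznny"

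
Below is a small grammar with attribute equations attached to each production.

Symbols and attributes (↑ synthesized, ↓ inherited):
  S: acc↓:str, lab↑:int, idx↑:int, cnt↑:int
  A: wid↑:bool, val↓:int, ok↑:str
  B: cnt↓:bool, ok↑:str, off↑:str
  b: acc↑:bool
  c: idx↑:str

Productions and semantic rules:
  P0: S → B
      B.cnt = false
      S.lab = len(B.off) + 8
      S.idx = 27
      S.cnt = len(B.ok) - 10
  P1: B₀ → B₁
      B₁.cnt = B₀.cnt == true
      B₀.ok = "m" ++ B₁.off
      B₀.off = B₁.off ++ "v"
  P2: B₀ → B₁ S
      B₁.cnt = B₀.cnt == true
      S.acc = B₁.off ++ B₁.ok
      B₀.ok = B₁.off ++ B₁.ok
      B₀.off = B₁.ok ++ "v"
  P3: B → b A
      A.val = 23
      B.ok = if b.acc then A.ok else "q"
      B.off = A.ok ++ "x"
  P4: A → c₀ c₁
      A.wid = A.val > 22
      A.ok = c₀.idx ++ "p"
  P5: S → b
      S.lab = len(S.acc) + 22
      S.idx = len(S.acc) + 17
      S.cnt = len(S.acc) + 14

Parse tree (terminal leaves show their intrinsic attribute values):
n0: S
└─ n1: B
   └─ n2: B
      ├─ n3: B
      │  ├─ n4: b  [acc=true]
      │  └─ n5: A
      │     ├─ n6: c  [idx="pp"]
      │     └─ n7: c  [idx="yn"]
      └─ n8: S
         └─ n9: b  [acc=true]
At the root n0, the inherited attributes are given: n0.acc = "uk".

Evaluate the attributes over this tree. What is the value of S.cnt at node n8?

1. n0.acc = "uk"  [given at root]
2. n1.cnt = false  [false]
3. n2.cnt = false  [B₀.cnt == true]
4. n3.cnt = false  [B₀.cnt == true]
5. n4.acc = true  [terminal]
6. n5.val = 23  [23]
7. n6.idx = "pp"  [terminal]
8. n7.idx = "yn"  [terminal]
9. n5.wid = true  [A.val > 22]
10. n5.ok = "ppp"  [c₀.idx ++ "p"]
11. n3.ok = "ppp"  [if b.acc then A.ok else "q"]
12. n3.off = "pppx"  [A.ok ++ "x"]
13. n8.acc = "pppxppp"  [B₁.off ++ B₁.ok]
14. n9.acc = true  [terminal]
15. n8.lab = 29  [len(S.acc) + 22]
16. n8.idx = 24  [len(S.acc) + 17]
17. n8.cnt = 21  [len(S.acc) + 14]
18. n2.ok = "pppxppp"  [B₁.off ++ B₁.ok]
19. n2.off = "pppv"  [B₁.ok ++ "v"]
20. n1.ok = "mpppv"  ["m" ++ B₁.off]
21. n1.off = "pppvv"  [B₁.off ++ "v"]
22. n0.lab = 13  [len(B.off) + 8]
23. n0.idx = 27  [27]
24. n0.cnt = -5  [len(B.ok) - 10]

21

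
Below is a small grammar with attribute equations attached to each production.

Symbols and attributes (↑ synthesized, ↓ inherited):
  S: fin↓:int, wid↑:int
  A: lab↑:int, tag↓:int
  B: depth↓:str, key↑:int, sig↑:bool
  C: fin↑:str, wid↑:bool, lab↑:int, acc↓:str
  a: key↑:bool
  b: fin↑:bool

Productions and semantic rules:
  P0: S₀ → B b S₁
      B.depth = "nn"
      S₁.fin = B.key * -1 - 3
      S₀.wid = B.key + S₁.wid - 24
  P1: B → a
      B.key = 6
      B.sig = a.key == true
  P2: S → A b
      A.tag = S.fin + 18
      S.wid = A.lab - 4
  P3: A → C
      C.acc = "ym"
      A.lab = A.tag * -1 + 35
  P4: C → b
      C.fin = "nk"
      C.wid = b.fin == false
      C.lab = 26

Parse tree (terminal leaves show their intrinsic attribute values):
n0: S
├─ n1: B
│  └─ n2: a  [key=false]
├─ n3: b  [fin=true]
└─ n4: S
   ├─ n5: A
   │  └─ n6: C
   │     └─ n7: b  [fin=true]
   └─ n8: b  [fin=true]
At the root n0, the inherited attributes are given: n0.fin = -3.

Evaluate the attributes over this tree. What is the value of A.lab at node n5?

1. n0.fin = -3  [given at root]
2. n1.depth = "nn"  ["nn"]
3. n2.key = false  [terminal]
4. n1.key = 6  [6]
5. n1.sig = false  [a.key == true]
6. n3.fin = true  [terminal]
7. n4.fin = -9  [B.key * -1 - 3]
8. n5.tag = 9  [S.fin + 18]
9. n6.acc = "ym"  ["ym"]
10. n7.fin = true  [terminal]
11. n6.fin = "nk"  ["nk"]
12. n6.wid = false  [b.fin == false]
13. n6.lab = 26  [26]
14. n5.lab = 26  [A.tag * -1 + 35]
15. n8.fin = true  [terminal]
16. n4.wid = 22  [A.lab - 4]
17. n0.wid = 4  [B.key + S₁.wid - 24]

26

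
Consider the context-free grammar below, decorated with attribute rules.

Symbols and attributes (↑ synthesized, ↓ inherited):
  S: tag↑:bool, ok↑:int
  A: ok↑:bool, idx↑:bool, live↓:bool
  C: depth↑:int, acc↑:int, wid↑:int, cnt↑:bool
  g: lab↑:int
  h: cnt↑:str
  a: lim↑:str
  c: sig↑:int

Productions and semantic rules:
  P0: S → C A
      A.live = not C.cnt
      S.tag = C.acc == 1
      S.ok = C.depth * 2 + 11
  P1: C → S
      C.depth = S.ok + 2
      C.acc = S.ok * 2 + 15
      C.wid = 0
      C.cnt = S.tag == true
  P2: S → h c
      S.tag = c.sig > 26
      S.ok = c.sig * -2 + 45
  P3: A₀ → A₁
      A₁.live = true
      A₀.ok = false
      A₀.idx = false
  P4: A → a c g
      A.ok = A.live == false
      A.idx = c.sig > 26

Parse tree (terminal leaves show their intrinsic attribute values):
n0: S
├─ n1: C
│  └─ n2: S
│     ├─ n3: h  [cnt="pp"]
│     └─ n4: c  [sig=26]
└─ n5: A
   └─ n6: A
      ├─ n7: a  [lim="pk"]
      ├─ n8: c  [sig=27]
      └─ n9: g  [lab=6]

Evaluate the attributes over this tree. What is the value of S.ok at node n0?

1

1. n3.cnt = "pp"  [terminal]
2. n4.sig = 26  [terminal]
3. n2.tag = false  [c.sig > 26]
4. n2.ok = -7  [c.sig * -2 + 45]
5. n1.depth = -5  [S.ok + 2]
6. n1.acc = 1  [S.ok * 2 + 15]
7. n1.wid = 0  [0]
8. n1.cnt = false  [S.tag == true]
9. n5.live = true  [not C.cnt]
10. n6.live = true  [true]
11. n7.lim = "pk"  [terminal]
12. n8.sig = 27  [terminal]
13. n9.lab = 6  [terminal]
14. n6.ok = false  [A.live == false]
15. n6.idx = true  [c.sig > 26]
16. n5.ok = false  [false]
17. n5.idx = false  [false]
18. n0.tag = true  [C.acc == 1]
19. n0.ok = 1  [C.depth * 2 + 11]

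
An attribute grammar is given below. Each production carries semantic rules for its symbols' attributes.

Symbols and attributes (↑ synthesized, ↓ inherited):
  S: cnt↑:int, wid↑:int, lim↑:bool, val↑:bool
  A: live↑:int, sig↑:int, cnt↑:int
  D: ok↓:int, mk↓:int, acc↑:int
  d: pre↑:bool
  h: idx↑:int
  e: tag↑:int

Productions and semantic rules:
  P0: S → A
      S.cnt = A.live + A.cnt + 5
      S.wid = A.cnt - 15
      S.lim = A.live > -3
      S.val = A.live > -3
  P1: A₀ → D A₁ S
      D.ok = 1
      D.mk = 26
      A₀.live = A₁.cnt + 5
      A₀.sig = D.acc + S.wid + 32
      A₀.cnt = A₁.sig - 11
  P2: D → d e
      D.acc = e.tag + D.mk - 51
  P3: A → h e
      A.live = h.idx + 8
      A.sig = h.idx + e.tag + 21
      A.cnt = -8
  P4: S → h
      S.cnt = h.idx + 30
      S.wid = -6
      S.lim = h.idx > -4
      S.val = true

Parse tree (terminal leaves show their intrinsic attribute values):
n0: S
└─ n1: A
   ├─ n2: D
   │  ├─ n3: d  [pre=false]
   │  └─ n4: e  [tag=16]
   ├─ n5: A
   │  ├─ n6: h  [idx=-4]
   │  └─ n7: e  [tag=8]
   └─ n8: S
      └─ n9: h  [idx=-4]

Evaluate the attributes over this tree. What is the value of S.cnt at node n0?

1. n2.ok = 1  [1]
2. n2.mk = 26  [26]
3. n3.pre = false  [terminal]
4. n4.tag = 16  [terminal]
5. n2.acc = -9  [e.tag + D.mk - 51]
6. n6.idx = -4  [terminal]
7. n7.tag = 8  [terminal]
8. n5.live = 4  [h.idx + 8]
9. n5.sig = 25  [h.idx + e.tag + 21]
10. n5.cnt = -8  [-8]
11. n9.idx = -4  [terminal]
12. n8.cnt = 26  [h.idx + 30]
13. n8.wid = -6  [-6]
14. n8.lim = false  [h.idx > -4]
15. n8.val = true  [true]
16. n1.live = -3  [A₁.cnt + 5]
17. n1.sig = 17  [D.acc + S.wid + 32]
18. n1.cnt = 14  [A₁.sig - 11]
19. n0.cnt = 16  [A.live + A.cnt + 5]
20. n0.wid = -1  [A.cnt - 15]
21. n0.lim = false  [A.live > -3]
22. n0.val = false  [A.live > -3]

16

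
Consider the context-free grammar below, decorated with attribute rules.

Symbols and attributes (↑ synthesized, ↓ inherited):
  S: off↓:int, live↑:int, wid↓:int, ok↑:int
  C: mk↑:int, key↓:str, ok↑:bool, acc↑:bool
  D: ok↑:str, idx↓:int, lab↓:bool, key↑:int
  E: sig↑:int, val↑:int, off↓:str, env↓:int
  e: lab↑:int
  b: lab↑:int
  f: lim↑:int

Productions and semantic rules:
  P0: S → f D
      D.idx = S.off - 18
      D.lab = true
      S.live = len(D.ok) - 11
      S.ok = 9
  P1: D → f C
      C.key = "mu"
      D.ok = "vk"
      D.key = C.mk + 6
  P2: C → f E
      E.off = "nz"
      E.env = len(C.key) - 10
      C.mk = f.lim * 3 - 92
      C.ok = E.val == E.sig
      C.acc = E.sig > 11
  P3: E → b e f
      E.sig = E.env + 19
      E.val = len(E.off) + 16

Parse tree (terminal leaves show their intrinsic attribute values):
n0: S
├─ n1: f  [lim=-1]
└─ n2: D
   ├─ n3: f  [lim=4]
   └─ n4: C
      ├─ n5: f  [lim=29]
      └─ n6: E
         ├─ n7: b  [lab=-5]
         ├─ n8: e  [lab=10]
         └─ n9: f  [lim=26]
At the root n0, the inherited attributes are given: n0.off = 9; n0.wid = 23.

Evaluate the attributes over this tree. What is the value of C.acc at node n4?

1. n0.off = 9  [given at root]
2. n0.wid = 23  [given at root]
3. n1.lim = -1  [terminal]
4. n2.idx = -9  [S.off - 18]
5. n2.lab = true  [true]
6. n3.lim = 4  [terminal]
7. n4.key = "mu"  ["mu"]
8. n5.lim = 29  [terminal]
9. n6.off = "nz"  ["nz"]
10. n6.env = -8  [len(C.key) - 10]
11. n7.lab = -5  [terminal]
12. n8.lab = 10  [terminal]
13. n9.lim = 26  [terminal]
14. n6.sig = 11  [E.env + 19]
15. n6.val = 18  [len(E.off) + 16]
16. n4.mk = -5  [f.lim * 3 - 92]
17. n4.ok = false  [E.val == E.sig]
18. n4.acc = false  [E.sig > 11]
19. n2.ok = "vk"  ["vk"]
20. n2.key = 1  [C.mk + 6]
21. n0.live = -9  [len(D.ok) - 11]
22. n0.ok = 9  [9]

false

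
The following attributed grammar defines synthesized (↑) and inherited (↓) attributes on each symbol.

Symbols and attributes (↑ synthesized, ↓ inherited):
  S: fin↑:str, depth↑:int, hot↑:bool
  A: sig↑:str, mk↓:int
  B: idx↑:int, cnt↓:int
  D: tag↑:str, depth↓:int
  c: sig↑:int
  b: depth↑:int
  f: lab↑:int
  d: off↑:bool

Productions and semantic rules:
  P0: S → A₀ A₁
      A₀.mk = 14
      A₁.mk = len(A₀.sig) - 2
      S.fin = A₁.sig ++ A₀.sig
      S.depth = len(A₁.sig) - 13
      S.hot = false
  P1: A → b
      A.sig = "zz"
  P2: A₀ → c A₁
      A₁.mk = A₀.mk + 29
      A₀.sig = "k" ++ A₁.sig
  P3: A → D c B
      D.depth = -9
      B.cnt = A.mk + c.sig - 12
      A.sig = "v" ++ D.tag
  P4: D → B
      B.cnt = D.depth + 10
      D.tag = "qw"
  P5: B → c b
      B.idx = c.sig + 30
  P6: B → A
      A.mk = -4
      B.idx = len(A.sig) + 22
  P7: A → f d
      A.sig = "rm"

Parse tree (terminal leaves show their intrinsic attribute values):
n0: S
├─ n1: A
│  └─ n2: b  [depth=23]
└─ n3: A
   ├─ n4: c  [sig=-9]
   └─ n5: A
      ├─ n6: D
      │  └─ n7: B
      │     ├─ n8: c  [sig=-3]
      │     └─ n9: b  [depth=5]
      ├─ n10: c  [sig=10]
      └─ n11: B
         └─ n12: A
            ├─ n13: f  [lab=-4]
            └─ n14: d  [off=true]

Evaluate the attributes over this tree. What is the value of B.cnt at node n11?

27

1. n1.mk = 14  [14]
2. n2.depth = 23  [terminal]
3. n1.sig = "zz"  ["zz"]
4. n3.mk = 0  [len(A₀.sig) - 2]
5. n4.sig = -9  [terminal]
6. n5.mk = 29  [A₀.mk + 29]
7. n6.depth = -9  [-9]
8. n7.cnt = 1  [D.depth + 10]
9. n8.sig = -3  [terminal]
10. n9.depth = 5  [terminal]
11. n7.idx = 27  [c.sig + 30]
12. n6.tag = "qw"  ["qw"]
13. n10.sig = 10  [terminal]
14. n11.cnt = 27  [A.mk + c.sig - 12]
15. n12.mk = -4  [-4]
16. n13.lab = -4  [terminal]
17. n14.off = true  [terminal]
18. n12.sig = "rm"  ["rm"]
19. n11.idx = 24  [len(A.sig) + 22]
20. n5.sig = "vqw"  ["v" ++ D.tag]
21. n3.sig = "kvqw"  ["k" ++ A₁.sig]
22. n0.fin = "kvqwzz"  [A₁.sig ++ A₀.sig]
23. n0.depth = -9  [len(A₁.sig) - 13]
24. n0.hot = false  [false]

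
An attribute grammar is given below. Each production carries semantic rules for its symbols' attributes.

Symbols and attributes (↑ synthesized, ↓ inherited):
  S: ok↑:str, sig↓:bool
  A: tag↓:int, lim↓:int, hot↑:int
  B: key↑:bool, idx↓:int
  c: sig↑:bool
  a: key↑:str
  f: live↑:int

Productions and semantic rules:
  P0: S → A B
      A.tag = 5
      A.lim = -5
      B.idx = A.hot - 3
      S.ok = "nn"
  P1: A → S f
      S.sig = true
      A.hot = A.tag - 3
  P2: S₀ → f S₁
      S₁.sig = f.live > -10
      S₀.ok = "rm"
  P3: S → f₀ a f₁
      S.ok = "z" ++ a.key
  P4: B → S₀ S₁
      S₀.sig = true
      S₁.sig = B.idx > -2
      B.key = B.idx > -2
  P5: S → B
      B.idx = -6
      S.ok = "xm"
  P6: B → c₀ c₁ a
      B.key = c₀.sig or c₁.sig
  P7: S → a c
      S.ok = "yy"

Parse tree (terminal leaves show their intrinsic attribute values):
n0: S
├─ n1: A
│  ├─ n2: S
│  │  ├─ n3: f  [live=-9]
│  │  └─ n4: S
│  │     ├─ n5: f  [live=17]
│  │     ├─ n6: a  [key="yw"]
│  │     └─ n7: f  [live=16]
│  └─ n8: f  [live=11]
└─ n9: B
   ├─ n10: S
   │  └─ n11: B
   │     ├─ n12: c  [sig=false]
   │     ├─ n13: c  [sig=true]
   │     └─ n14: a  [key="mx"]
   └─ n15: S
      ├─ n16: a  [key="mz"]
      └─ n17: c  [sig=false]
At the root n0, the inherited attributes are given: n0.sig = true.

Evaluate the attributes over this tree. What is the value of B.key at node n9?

true

1. n0.sig = true  [given at root]
2. n1.tag = 5  [5]
3. n1.lim = -5  [-5]
4. n2.sig = true  [true]
5. n3.live = -9  [terminal]
6. n4.sig = true  [f.live > -10]
7. n5.live = 17  [terminal]
8. n6.key = "yw"  [terminal]
9. n7.live = 16  [terminal]
10. n4.ok = "zyw"  ["z" ++ a.key]
11. n2.ok = "rm"  ["rm"]
12. n8.live = 11  [terminal]
13. n1.hot = 2  [A.tag - 3]
14. n9.idx = -1  [A.hot - 3]
15. n10.sig = true  [true]
16. n11.idx = -6  [-6]
17. n12.sig = false  [terminal]
18. n13.sig = true  [terminal]
19. n14.key = "mx"  [terminal]
20. n11.key = true  [c₀.sig or c₁.sig]
21. n10.ok = "xm"  ["xm"]
22. n15.sig = true  [B.idx > -2]
23. n16.key = "mz"  [terminal]
24. n17.sig = false  [terminal]
25. n15.ok = "yy"  ["yy"]
26. n9.key = true  [B.idx > -2]
27. n0.ok = "nn"  ["nn"]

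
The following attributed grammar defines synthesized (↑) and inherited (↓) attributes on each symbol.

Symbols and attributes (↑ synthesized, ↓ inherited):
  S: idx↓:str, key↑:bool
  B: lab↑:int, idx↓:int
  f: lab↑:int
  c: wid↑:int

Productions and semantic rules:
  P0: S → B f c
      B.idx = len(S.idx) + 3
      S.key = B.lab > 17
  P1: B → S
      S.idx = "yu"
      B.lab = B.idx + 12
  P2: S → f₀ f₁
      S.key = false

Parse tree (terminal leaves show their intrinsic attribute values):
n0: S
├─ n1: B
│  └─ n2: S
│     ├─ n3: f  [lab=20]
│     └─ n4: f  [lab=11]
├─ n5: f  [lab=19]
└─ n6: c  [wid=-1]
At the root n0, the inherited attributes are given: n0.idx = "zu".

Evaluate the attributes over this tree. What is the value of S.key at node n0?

false

1. n0.idx = "zu"  [given at root]
2. n1.idx = 5  [len(S.idx) + 3]
3. n2.idx = "yu"  ["yu"]
4. n3.lab = 20  [terminal]
5. n4.lab = 11  [terminal]
6. n2.key = false  [false]
7. n1.lab = 17  [B.idx + 12]
8. n5.lab = 19  [terminal]
9. n6.wid = -1  [terminal]
10. n0.key = false  [B.lab > 17]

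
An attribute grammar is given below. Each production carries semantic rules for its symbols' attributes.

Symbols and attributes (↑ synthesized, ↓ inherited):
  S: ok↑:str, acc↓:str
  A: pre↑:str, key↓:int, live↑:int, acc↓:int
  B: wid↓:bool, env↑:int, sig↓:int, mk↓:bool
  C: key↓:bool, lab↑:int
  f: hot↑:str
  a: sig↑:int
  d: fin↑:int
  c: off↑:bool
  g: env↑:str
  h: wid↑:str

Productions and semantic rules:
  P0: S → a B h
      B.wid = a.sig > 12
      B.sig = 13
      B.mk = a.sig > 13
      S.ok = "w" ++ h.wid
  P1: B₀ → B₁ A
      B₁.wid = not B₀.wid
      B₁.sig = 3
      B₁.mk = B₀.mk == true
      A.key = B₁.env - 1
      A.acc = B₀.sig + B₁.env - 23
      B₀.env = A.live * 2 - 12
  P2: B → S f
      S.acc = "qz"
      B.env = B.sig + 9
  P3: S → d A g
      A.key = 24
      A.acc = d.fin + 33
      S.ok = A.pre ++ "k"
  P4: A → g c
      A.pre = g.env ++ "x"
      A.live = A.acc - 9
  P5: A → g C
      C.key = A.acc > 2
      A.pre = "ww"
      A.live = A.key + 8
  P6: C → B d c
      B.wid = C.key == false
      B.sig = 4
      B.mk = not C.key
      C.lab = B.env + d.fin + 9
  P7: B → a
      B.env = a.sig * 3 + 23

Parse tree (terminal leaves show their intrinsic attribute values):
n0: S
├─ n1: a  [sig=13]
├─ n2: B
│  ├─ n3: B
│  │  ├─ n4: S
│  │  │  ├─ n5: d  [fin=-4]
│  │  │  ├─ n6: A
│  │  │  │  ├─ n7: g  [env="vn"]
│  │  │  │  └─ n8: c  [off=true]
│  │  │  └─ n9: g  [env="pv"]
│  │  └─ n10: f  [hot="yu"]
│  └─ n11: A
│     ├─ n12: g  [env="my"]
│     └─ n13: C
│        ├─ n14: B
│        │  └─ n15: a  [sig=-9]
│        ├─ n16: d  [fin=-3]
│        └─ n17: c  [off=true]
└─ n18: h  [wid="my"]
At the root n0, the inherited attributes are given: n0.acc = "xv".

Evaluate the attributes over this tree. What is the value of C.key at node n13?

false

1. n0.acc = "xv"  [given at root]
2. n1.sig = 13  [terminal]
3. n2.wid = true  [a.sig > 12]
4. n2.sig = 13  [13]
5. n2.mk = false  [a.sig > 13]
6. n3.wid = false  [not B₀.wid]
7. n3.sig = 3  [3]
8. n3.mk = false  [B₀.mk == true]
9. n4.acc = "qz"  ["qz"]
10. n5.fin = -4  [terminal]
11. n6.key = 24  [24]
12. n6.acc = 29  [d.fin + 33]
13. n7.env = "vn"  [terminal]
14. n8.off = true  [terminal]
15. n6.pre = "vnx"  [g.env ++ "x"]
16. n6.live = 20  [A.acc - 9]
17. n9.env = "pv"  [terminal]
18. n4.ok = "vnxk"  [A.pre ++ "k"]
19. n10.hot = "yu"  [terminal]
20. n3.env = 12  [B.sig + 9]
21. n11.key = 11  [B₁.env - 1]
22. n11.acc = 2  [B₀.sig + B₁.env - 23]
23. n12.env = "my"  [terminal]
24. n13.key = false  [A.acc > 2]
25. n14.wid = true  [C.key == false]
26. n14.sig = 4  [4]
27. n14.mk = true  [not C.key]
28. n15.sig = -9  [terminal]
29. n14.env = -4  [a.sig * 3 + 23]
30. n16.fin = -3  [terminal]
31. n17.off = true  [terminal]
32. n13.lab = 2  [B.env + d.fin + 9]
33. n11.pre = "ww"  ["ww"]
34. n11.live = 19  [A.key + 8]
35. n2.env = 26  [A.live * 2 - 12]
36. n18.wid = "my"  [terminal]
37. n0.ok = "wmy"  ["w" ++ h.wid]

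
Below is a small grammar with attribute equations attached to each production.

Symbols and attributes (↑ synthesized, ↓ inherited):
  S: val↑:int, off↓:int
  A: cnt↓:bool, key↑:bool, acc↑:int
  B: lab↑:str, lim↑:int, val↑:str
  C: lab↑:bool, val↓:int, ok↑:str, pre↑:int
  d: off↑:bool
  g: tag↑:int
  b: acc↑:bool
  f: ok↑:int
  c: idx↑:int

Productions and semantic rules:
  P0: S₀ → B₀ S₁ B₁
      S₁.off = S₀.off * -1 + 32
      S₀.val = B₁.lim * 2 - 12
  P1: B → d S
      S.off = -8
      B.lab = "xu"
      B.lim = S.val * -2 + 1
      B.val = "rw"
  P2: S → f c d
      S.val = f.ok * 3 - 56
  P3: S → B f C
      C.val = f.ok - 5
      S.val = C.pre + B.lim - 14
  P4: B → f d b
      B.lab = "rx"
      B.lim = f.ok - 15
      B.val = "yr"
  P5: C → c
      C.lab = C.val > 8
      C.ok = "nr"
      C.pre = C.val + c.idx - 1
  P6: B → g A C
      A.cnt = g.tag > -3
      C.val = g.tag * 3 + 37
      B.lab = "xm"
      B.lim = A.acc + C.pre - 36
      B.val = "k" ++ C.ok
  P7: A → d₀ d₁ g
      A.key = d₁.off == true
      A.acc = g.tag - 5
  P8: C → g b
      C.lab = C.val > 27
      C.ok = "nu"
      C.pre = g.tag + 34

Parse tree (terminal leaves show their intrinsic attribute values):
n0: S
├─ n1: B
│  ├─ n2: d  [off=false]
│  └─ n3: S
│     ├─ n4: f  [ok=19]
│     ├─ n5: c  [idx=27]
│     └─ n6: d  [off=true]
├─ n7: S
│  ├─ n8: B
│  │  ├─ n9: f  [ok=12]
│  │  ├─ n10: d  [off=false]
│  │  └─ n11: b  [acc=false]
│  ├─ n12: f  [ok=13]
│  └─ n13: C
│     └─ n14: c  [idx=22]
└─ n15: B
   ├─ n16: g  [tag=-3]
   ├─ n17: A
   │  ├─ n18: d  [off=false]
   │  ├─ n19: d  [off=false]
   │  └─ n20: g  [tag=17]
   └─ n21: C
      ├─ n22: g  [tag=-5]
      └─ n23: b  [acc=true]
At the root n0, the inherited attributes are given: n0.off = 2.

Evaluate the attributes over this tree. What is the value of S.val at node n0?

-2

1. n0.off = 2  [given at root]
2. n2.off = false  [terminal]
3. n3.off = -8  [-8]
4. n4.ok = 19  [terminal]
5. n5.idx = 27  [terminal]
6. n6.off = true  [terminal]
7. n3.val = 1  [f.ok * 3 - 56]
8. n1.lab = "xu"  ["xu"]
9. n1.lim = -1  [S.val * -2 + 1]
10. n1.val = "rw"  ["rw"]
11. n7.off = 30  [S₀.off * -1 + 32]
12. n9.ok = 12  [terminal]
13. n10.off = false  [terminal]
14. n11.acc = false  [terminal]
15. n8.lab = "rx"  ["rx"]
16. n8.lim = -3  [f.ok - 15]
17. n8.val = "yr"  ["yr"]
18. n12.ok = 13  [terminal]
19. n13.val = 8  [f.ok - 5]
20. n14.idx = 22  [terminal]
21. n13.lab = false  [C.val > 8]
22. n13.ok = "nr"  ["nr"]
23. n13.pre = 29  [C.val + c.idx - 1]
24. n7.val = 12  [C.pre + B.lim - 14]
25. n16.tag = -3  [terminal]
26. n17.cnt = false  [g.tag > -3]
27. n18.off = false  [terminal]
28. n19.off = false  [terminal]
29. n20.tag = 17  [terminal]
30. n17.key = false  [d₁.off == true]
31. n17.acc = 12  [g.tag - 5]
32. n21.val = 28  [g.tag * 3 + 37]
33. n22.tag = -5  [terminal]
34. n23.acc = true  [terminal]
35. n21.lab = true  [C.val > 27]
36. n21.ok = "nu"  ["nu"]
37. n21.pre = 29  [g.tag + 34]
38. n15.lab = "xm"  ["xm"]
39. n15.lim = 5  [A.acc + C.pre - 36]
40. n15.val = "knu"  ["k" ++ C.ok]
41. n0.val = -2  [B₁.lim * 2 - 12]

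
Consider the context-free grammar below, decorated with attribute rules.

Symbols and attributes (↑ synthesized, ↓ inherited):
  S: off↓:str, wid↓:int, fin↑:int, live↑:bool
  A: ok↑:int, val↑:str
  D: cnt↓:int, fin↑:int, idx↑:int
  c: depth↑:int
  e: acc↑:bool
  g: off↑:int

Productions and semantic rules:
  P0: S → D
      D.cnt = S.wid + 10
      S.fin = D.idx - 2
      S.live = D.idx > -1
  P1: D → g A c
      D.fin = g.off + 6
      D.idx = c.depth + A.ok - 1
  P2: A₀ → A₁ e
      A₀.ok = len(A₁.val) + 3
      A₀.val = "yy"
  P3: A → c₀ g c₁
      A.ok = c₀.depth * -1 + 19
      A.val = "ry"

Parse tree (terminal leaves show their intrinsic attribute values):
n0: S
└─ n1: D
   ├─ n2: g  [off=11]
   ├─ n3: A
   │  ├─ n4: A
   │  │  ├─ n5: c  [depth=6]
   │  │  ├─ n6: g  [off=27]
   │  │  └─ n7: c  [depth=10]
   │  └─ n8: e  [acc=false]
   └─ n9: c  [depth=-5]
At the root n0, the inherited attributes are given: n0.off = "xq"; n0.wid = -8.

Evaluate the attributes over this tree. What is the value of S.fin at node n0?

1. n0.off = "xq"  [given at root]
2. n0.wid = -8  [given at root]
3. n1.cnt = 2  [S.wid + 10]
4. n2.off = 11  [terminal]
5. n5.depth = 6  [terminal]
6. n6.off = 27  [terminal]
7. n7.depth = 10  [terminal]
8. n4.ok = 13  [c₀.depth * -1 + 19]
9. n4.val = "ry"  ["ry"]
10. n8.acc = false  [terminal]
11. n3.ok = 5  [len(A₁.val) + 3]
12. n3.val = "yy"  ["yy"]
13. n9.depth = -5  [terminal]
14. n1.fin = 17  [g.off + 6]
15. n1.idx = -1  [c.depth + A.ok - 1]
16. n0.fin = -3  [D.idx - 2]
17. n0.live = false  [D.idx > -1]

-3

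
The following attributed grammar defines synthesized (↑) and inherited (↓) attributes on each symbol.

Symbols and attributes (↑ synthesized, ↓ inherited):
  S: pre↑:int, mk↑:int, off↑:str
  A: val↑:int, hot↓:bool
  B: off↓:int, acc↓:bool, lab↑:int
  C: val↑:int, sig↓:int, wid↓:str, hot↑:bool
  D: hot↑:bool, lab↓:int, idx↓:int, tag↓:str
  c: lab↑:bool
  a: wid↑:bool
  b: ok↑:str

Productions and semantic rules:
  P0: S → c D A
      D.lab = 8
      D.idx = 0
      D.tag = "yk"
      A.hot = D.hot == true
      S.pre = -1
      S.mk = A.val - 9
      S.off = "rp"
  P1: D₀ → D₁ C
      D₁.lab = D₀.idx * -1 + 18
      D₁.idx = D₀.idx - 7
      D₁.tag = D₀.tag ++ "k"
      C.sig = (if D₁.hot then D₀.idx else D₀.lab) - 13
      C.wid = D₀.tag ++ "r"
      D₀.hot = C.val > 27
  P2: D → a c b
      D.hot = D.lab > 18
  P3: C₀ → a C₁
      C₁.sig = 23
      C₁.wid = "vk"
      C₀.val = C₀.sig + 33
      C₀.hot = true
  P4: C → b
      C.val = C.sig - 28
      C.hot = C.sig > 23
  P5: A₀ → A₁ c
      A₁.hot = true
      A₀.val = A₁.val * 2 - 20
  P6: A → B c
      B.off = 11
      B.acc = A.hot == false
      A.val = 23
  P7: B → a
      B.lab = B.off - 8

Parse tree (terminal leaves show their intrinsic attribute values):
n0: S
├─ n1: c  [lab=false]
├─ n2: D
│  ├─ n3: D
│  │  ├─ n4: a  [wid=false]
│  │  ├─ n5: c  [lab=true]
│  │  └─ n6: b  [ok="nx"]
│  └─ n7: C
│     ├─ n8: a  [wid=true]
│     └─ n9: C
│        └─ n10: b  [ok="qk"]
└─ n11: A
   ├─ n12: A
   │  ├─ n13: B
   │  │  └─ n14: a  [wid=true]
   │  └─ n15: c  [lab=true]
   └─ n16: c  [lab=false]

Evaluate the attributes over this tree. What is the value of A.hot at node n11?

true

1. n1.lab = false  [terminal]
2. n2.lab = 8  [8]
3. n2.idx = 0  [0]
4. n2.tag = "yk"  ["yk"]
5. n3.lab = 18  [D₀.idx * -1 + 18]
6. n3.idx = -7  [D₀.idx - 7]
7. n3.tag = "ykk"  [D₀.tag ++ "k"]
8. n4.wid = false  [terminal]
9. n5.lab = true  [terminal]
10. n6.ok = "nx"  [terminal]
11. n3.hot = false  [D.lab > 18]
12. n7.sig = -5  [(if D₁.hot then D₀.idx else D₀.lab) - 13]
13. n7.wid = "ykr"  [D₀.tag ++ "r"]
14. n8.wid = true  [terminal]
15. n9.sig = 23  [23]
16. n9.wid = "vk"  ["vk"]
17. n10.ok = "qk"  [terminal]
18. n9.val = -5  [C.sig - 28]
19. n9.hot = false  [C.sig > 23]
20. n7.val = 28  [C₀.sig + 33]
21. n7.hot = true  [true]
22. n2.hot = true  [C.val > 27]
23. n11.hot = true  [D.hot == true]
24. n12.hot = true  [true]
25. n13.off = 11  [11]
26. n13.acc = false  [A.hot == false]
27. n14.wid = true  [terminal]
28. n13.lab = 3  [B.off - 8]
29. n15.lab = true  [terminal]
30. n12.val = 23  [23]
31. n16.lab = false  [terminal]
32. n11.val = 26  [A₁.val * 2 - 20]
33. n0.pre = -1  [-1]
34. n0.mk = 17  [A.val - 9]
35. n0.off = "rp"  ["rp"]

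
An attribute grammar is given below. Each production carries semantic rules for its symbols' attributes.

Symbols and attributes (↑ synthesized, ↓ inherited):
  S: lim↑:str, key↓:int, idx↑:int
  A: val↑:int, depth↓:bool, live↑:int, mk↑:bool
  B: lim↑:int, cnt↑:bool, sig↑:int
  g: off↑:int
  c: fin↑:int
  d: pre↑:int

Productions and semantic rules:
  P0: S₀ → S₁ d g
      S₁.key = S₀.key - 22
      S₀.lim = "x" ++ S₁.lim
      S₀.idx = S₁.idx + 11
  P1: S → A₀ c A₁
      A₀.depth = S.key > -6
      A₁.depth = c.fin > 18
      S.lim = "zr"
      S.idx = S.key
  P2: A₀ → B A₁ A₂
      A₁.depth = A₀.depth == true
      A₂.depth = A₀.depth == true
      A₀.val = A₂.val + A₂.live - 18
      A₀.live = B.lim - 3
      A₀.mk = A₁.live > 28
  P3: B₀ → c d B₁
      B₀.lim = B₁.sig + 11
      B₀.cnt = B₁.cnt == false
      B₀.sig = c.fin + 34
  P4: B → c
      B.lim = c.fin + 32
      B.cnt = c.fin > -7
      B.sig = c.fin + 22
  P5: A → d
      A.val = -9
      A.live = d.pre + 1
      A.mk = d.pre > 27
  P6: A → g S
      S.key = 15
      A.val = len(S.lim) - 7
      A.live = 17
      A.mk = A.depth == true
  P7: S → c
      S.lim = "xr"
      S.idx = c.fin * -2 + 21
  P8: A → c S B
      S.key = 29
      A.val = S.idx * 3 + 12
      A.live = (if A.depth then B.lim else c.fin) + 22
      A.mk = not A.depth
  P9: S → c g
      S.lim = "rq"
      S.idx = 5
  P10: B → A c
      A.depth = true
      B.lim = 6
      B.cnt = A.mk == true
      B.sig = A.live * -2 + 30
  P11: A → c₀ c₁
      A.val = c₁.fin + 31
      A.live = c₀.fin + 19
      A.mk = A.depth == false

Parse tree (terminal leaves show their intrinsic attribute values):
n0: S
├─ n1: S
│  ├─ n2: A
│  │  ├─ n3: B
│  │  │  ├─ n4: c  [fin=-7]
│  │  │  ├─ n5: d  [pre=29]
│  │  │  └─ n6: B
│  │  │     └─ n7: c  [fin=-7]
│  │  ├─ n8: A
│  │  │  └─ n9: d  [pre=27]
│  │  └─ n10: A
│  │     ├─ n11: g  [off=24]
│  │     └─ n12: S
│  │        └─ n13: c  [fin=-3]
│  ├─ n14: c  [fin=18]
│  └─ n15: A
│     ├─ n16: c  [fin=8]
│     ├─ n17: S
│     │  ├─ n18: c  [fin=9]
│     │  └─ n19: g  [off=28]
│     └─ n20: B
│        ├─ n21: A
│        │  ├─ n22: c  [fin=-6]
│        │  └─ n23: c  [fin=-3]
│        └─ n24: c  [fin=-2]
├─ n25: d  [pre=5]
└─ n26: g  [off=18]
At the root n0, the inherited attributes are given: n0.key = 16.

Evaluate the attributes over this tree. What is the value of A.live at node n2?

23

1. n0.key = 16  [given at root]
2. n1.key = -6  [S₀.key - 22]
3. n2.depth = false  [S.key > -6]
4. n4.fin = -7  [terminal]
5. n5.pre = 29  [terminal]
6. n7.fin = -7  [terminal]
7. n6.lim = 25  [c.fin + 32]
8. n6.cnt = false  [c.fin > -7]
9. n6.sig = 15  [c.fin + 22]
10. n3.lim = 26  [B₁.sig + 11]
11. n3.cnt = true  [B₁.cnt == false]
12. n3.sig = 27  [c.fin + 34]
13. n8.depth = false  [A₀.depth == true]
14. n9.pre = 27  [terminal]
15. n8.val = -9  [-9]
16. n8.live = 28  [d.pre + 1]
17. n8.mk = false  [d.pre > 27]
18. n10.depth = false  [A₀.depth == true]
19. n11.off = 24  [terminal]
20. n12.key = 15  [15]
21. n13.fin = -3  [terminal]
22. n12.lim = "xr"  ["xr"]
23. n12.idx = 27  [c.fin * -2 + 21]
24. n10.val = -5  [len(S.lim) - 7]
25. n10.live = 17  [17]
26. n10.mk = false  [A.depth == true]
27. n2.val = -6  [A₂.val + A₂.live - 18]
28. n2.live = 23  [B.lim - 3]
29. n2.mk = false  [A₁.live > 28]
30. n14.fin = 18  [terminal]
31. n15.depth = false  [c.fin > 18]
32. n16.fin = 8  [terminal]
33. n17.key = 29  [29]
34. n18.fin = 9  [terminal]
35. n19.off = 28  [terminal]
36. n17.lim = "rq"  ["rq"]
37. n17.idx = 5  [5]
38. n21.depth = true  [true]
39. n22.fin = -6  [terminal]
40. n23.fin = -3  [terminal]
41. n21.val = 28  [c₁.fin + 31]
42. n21.live = 13  [c₀.fin + 19]
43. n21.mk = false  [A.depth == false]
44. n24.fin = -2  [terminal]
45. n20.lim = 6  [6]
46. n20.cnt = false  [A.mk == true]
47. n20.sig = 4  [A.live * -2 + 30]
48. n15.val = 27  [S.idx * 3 + 12]
49. n15.live = 30  [(if A.depth then B.lim else c.fin) + 22]
50. n15.mk = true  [not A.depth]
51. n1.lim = "zr"  ["zr"]
52. n1.idx = -6  [S.key]
53. n25.pre = 5  [terminal]
54. n26.off = 18  [terminal]
55. n0.lim = "xzr"  ["x" ++ S₁.lim]
56. n0.idx = 5  [S₁.idx + 11]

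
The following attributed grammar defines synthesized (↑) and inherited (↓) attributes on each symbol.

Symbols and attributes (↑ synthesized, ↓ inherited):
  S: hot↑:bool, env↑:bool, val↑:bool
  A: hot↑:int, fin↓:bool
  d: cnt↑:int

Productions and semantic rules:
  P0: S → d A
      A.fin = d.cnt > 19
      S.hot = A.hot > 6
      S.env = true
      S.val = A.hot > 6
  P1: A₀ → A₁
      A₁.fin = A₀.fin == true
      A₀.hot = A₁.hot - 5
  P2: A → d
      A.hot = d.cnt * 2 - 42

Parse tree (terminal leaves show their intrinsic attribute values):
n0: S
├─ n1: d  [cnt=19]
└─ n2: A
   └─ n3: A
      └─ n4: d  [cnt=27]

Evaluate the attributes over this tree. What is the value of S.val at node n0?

true

1. n1.cnt = 19  [terminal]
2. n2.fin = false  [d.cnt > 19]
3. n3.fin = false  [A₀.fin == true]
4. n4.cnt = 27  [terminal]
5. n3.hot = 12  [d.cnt * 2 - 42]
6. n2.hot = 7  [A₁.hot - 5]
7. n0.hot = true  [A.hot > 6]
8. n0.env = true  [true]
9. n0.val = true  [A.hot > 6]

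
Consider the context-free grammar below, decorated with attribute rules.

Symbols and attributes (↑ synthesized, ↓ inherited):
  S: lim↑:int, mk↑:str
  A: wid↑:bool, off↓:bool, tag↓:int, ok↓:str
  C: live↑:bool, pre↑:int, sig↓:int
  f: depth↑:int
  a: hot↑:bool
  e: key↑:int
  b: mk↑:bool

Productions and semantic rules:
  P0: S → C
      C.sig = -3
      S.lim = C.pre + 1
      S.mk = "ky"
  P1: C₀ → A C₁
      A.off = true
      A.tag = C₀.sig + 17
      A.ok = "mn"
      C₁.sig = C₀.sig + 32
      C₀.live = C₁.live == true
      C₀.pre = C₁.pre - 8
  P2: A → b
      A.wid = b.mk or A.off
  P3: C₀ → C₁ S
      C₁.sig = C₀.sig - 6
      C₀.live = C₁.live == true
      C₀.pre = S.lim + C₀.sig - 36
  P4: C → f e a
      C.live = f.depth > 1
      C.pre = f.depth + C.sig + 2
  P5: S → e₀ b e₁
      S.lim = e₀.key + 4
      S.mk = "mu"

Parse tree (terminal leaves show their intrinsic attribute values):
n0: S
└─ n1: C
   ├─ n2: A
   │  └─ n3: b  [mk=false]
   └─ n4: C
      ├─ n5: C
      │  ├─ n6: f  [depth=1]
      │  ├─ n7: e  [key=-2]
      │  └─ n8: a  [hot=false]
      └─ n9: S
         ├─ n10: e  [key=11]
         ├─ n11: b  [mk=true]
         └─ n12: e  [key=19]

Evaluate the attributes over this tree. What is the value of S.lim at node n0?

1

1. n1.sig = -3  [-3]
2. n2.off = true  [true]
3. n2.tag = 14  [C₀.sig + 17]
4. n2.ok = "mn"  ["mn"]
5. n3.mk = false  [terminal]
6. n2.wid = true  [b.mk or A.off]
7. n4.sig = 29  [C₀.sig + 32]
8. n5.sig = 23  [C₀.sig - 6]
9. n6.depth = 1  [terminal]
10. n7.key = -2  [terminal]
11. n8.hot = false  [terminal]
12. n5.live = false  [f.depth > 1]
13. n5.pre = 26  [f.depth + C.sig + 2]
14. n10.key = 11  [terminal]
15. n11.mk = true  [terminal]
16. n12.key = 19  [terminal]
17. n9.lim = 15  [e₀.key + 4]
18. n9.mk = "mu"  ["mu"]
19. n4.live = false  [C₁.live == true]
20. n4.pre = 8  [S.lim + C₀.sig - 36]
21. n1.live = false  [C₁.live == true]
22. n1.pre = 0  [C₁.pre - 8]
23. n0.lim = 1  [C.pre + 1]
24. n0.mk = "ky"  ["ky"]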